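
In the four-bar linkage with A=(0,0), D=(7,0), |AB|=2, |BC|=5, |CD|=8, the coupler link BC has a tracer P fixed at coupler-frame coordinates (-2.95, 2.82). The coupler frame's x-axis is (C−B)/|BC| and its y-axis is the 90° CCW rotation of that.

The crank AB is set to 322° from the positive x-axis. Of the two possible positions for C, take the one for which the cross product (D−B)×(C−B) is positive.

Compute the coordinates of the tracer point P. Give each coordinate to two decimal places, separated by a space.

0.01 -5.00

A=(0,0), D=(7.00,0)
B = A + 2.00·(cos322°, sin322°) = (1.5760, -1.2313)
|BD| = 5.5620
circle(B,5.00) ∩ circle(D,8.00): a=-0.7249, h=4.9472
  candidates: C₊=(-0.2262,3.4326) cross=27.516; C₋=(1.9643,-6.2162) cross=-27.516
  mode + wants cross > 0 → take C=(-0.2262,3.4326) (cross=27.516)
ex = (C−B)/|BC| = (-0.3604,0.9328); ey = (-0.9328,-0.3604)
P = B + -2.95·ex + 2.82·ey = (0.0089,-4.9995)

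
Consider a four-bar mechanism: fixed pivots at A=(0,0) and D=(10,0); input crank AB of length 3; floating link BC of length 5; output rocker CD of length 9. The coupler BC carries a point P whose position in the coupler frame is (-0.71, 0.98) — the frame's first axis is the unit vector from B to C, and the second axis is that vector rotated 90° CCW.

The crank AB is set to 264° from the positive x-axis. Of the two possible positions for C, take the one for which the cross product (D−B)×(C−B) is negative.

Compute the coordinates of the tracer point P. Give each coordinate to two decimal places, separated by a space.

-0.22 -1.78

A=(0,0), D=(10.00,0)
B = A + 3.00·(cos264°, sin264°) = (-0.3136, -2.9836)
|BD| = 10.7365
circle(B,5.00) ∩ circle(D,9.00): a=2.7603, h=4.1690
  candidates: C₊=(1.1795,1.7883) cross=44.761; C₋=(3.4965,-6.2213) cross=-44.761
  mode - wants cross < 0 → take C=(3.4965,-6.2213) (cross=-44.761)
ex = (C−B)/|BC| = (0.7620,-0.6476); ey = (0.6476,0.7620)
P = B + -0.71·ex + 0.98·ey = (-0.2200,-1.7770)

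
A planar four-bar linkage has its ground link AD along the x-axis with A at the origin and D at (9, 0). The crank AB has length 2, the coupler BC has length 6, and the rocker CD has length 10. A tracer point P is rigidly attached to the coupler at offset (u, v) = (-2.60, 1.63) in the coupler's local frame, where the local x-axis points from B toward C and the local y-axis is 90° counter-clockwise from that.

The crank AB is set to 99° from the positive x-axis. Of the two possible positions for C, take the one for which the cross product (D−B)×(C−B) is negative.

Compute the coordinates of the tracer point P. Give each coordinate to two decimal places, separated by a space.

A=(0,0), D=(9.00,0)
B = A + 2.00·(cos99°, sin99°) = (-0.3129, 1.9754)
|BD| = 9.5201
circle(B,6.00) ∩ circle(D,10.00): a=1.3987, h=5.8347
  candidates: C₊=(2.2661,7.3929) cross=55.547; C₋=(-0.1553,-4.0226) cross=-55.547
  mode - wants cross < 0 → take C=(-0.1553,-4.0226) (cross=-55.547)
ex = (C−B)/|BC| = (0.0263,-0.9997); ey = (0.9997,0.0263)
P = B + -2.60·ex + 1.63·ey = (1.2483,4.6173)

1.25 4.62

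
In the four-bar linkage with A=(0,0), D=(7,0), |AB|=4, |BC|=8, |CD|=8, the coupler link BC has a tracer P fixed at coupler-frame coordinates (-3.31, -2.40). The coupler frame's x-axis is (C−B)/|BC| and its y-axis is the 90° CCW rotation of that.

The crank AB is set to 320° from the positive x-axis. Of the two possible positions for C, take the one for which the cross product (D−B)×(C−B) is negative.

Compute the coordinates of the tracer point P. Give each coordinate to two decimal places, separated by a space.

-1.02 -2.30

A=(0,0), D=(7.00,0)
B = A + 4.00·(cos320°, sin320°) = (3.0642, -2.5712)
|BD| = 4.7012
circle(B,8.00) ∩ circle(D,8.00): a=2.3506, h=7.6469
  candidates: C₊=(0.8499,5.1163) cross=35.950; C₋=(9.2142,-7.6875) cross=-35.950
  mode - wants cross < 0 → take C=(9.2142,-7.6875) (cross=-35.950)
ex = (C−B)/|BC| = (0.7688,-0.6395); ey = (0.6395,0.7688)
P = B + -3.31·ex + -2.40·ey = (-1.0153,-2.2993)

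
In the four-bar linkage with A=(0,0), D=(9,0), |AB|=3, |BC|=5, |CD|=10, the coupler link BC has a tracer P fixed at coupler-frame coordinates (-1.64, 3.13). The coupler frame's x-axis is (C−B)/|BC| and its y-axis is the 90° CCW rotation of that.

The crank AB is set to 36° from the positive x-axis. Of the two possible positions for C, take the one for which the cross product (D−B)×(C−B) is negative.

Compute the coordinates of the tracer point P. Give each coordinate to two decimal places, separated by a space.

A=(0,0), D=(9.00,0)
B = A + 3.00·(cos36°, sin36°) = (2.4271, 1.7634)
|BD| = 6.8054
circle(B,5.00) ∩ circle(D,10.00): a=-2.1077, h=4.5341
  candidates: C₊=(1.5662,6.6887) cross=30.856; C₋=(-0.7835,-2.0697) cross=-30.856
  mode - wants cross < 0 → take C=(-0.7835,-2.0697) (cross=-30.856)
ex = (C−B)/|BC| = (-0.6421,-0.7666); ey = (0.7666,-0.6421)
P = B + -1.64·ex + 3.13·ey = (5.8796,1.0108)

5.88 1.01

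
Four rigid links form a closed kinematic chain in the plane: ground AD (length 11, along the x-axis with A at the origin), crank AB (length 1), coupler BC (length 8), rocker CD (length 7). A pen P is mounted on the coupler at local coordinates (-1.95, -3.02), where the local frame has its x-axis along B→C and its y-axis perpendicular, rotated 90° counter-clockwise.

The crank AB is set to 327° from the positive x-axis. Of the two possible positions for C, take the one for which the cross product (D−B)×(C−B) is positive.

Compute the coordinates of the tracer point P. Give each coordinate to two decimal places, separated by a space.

1.68 -4.04

A=(0,0), D=(11.00,0)
B = A + 1.00·(cos327°, sin327°) = (0.8387, -0.5446)
|BD| = 10.1759
circle(B,8.00) ∩ circle(D,7.00): a=5.8250, h=5.4836
  candidates: C₊=(6.3618,5.2428) cross=55.800; C₋=(6.9488,-5.7086) cross=-55.800
  mode + wants cross > 0 → take C=(6.3618,5.2428) (cross=55.800)
ex = (C−B)/|BC| = (0.6904,0.7234); ey = (-0.7234,0.6904)
P = B + -1.95·ex + -3.02·ey = (1.6772,-4.0403)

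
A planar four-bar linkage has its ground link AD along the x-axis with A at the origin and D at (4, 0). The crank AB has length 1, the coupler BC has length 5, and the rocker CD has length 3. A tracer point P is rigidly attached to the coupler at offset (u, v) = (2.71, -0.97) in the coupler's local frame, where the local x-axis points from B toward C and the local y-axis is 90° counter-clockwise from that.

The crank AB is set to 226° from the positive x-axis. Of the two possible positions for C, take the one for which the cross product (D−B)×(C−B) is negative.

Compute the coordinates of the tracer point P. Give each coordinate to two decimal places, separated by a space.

1.28 -2.81

A=(0,0), D=(4.00,0)
B = A + 1.00·(cos226°, sin226°) = (-0.6947, -0.7193)
|BD| = 4.7494
circle(B,5.00) ∩ circle(D,3.00): a=4.0591, h=2.9195
  candidates: C₊=(2.8755,2.7813) cross=13.866; C₋=(3.7598,-2.9904) cross=-13.866
  mode - wants cross < 0 → take C=(3.7598,-2.9904) (cross=-13.866)
ex = (C−B)/|BC| = (0.8909,-0.4542); ey = (0.4542,0.8909)
P = B + 2.71·ex + -0.97·ey = (1.2791,-2.8144)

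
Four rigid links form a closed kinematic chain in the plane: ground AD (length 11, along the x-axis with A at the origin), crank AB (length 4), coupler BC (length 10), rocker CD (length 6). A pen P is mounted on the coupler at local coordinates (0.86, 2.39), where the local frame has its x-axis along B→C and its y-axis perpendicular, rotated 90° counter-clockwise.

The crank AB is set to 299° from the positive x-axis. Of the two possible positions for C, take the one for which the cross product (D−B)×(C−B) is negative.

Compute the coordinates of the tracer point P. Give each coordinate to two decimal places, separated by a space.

3.36 -1.39

A=(0,0), D=(11.00,0)
B = A + 4.00·(cos299°, sin299°) = (1.9392, -3.4985)
|BD| = 9.7127
circle(B,10.00) ∩ circle(D,6.00): a=8.1510, h=5.7932
  candidates: C₊=(7.4564,4.8418) cross=56.268; C₋=(11.6298,-5.9669) cross=-56.268
  mode - wants cross < 0 → take C=(11.6298,-5.9669) (cross=-56.268)
ex = (C−B)/|BC| = (0.9691,-0.2468); ey = (0.2468,0.9691)
P = B + 0.86·ex + 2.39·ey = (3.3626,-1.3947)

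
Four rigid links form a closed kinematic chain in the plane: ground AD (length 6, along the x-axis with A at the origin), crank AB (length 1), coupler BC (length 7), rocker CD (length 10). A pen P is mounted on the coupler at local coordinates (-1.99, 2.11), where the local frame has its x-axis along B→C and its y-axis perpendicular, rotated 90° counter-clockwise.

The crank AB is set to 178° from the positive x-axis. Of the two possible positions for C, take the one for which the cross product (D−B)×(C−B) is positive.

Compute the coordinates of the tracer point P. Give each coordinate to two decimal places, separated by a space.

A=(0,0), D=(6.00,0)
B = A + 1.00·(cos178°, sin178°) = (-0.9994, 0.0349)
|BD| = 6.9995
circle(B,7.00) ∩ circle(D,10.00): a=-0.1434, h=6.9985
  candidates: C₊=(-1.1079,7.0341) cross=48.986; C₋=(-1.1777,-6.9628) cross=-48.986
  mode + wants cross > 0 → take C=(-1.1079,7.0341) (cross=48.986)
ex = (C−B)/|BC| = (-0.0155,0.9999); ey = (-0.9999,-0.0155)
P = B + -1.99·ex + 2.11·ey = (-3.0783,-1.9876)

-3.08 -1.99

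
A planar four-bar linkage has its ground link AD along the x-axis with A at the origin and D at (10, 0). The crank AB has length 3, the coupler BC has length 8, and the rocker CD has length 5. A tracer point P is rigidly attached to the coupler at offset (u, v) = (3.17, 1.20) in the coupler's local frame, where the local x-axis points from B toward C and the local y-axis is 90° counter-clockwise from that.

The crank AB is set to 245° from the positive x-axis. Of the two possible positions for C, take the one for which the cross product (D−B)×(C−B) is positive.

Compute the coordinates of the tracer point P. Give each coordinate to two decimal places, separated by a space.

0.67 0.06

A=(0,0), D=(10.00,0)
B = A + 3.00·(cos245°, sin245°) = (-1.2679, -2.7189)
|BD| = 11.5913
circle(B,8.00) ∩ circle(D,5.00): a=7.4779, h=2.8426
  candidates: C₊=(5.3347,1.7985) cross=32.950; C₋=(6.6682,-3.7282) cross=-32.950
  mode + wants cross > 0 → take C=(5.3347,1.7985) (cross=32.950)
ex = (C−B)/|BC| = (0.8253,0.5647); ey = (-0.5647,0.8253)
P = B + 3.17·ex + 1.20·ey = (0.6708,0.0615)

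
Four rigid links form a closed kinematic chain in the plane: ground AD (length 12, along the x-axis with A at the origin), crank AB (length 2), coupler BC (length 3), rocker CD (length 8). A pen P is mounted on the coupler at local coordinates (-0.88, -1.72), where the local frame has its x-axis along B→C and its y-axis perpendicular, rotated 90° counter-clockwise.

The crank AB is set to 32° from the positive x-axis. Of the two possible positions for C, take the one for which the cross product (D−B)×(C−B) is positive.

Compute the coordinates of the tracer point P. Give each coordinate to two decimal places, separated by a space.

1.69 -0.87

A=(0,0), D=(12.00,0)
B = A + 2.00·(cos32°, sin32°) = (1.6961, 1.0598)
|BD| = 10.3583
circle(B,3.00) ∩ circle(D,8.00): a=2.5242, h=1.6212
  candidates: C₊=(4.3730,2.4142) cross=16.792; C₋=(4.0412,-0.8111) cross=-16.792
  mode + wants cross > 0 → take C=(4.3730,2.4142) (cross=16.792)
ex = (C−B)/|BC| = (0.8923,0.4515); ey = (-0.4515,0.8923)
P = B + -0.88·ex + -1.72·ey = (1.6874,-0.8722)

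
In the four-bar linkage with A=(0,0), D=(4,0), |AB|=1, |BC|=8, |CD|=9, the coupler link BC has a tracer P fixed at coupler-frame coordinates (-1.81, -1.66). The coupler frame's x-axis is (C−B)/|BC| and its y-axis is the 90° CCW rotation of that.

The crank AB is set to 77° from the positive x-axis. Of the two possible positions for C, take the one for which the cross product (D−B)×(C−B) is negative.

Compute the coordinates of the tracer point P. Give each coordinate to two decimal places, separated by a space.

A=(0,0), D=(4.00,0)
B = A + 1.00·(cos77°, sin77°) = (0.2250, 0.9744)
|BD| = 3.8988
circle(B,8.00) ∩ circle(D,9.00): a=-0.2308, h=7.9967
  candidates: C₊=(2.0000,8.7750) cross=31.177; C₋=(-1.9970,-6.7109) cross=-31.177
  mode - wants cross < 0 → take C=(-1.9970,-6.7109) (cross=-31.177)
ex = (C−B)/|BC| = (-0.2777,-0.9607); ey = (0.9607,-0.2777)
P = B + -1.81·ex + -1.66·ey = (-0.8670,3.1742)

-0.87 3.17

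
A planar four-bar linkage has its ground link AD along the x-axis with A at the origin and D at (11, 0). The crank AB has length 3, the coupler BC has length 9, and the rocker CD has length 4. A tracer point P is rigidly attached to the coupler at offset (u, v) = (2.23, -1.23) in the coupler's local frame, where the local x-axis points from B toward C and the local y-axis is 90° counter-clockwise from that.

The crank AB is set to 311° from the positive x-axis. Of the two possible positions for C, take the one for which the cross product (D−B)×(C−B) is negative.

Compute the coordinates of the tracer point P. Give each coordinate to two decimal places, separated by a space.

A=(0,0), D=(11.00,0)
B = A + 3.00·(cos311°, sin311°) = (1.9682, -2.2641)
|BD| = 9.3113
circle(B,9.00) ∩ circle(D,4.00): a=8.1460, h=3.8265
  candidates: C₊=(8.9393,3.4283) cross=35.630; C₋=(10.8002,-3.9950) cross=-35.630
  mode - wants cross < 0 → take C=(10.8002,-3.9950) (cross=-35.630)
ex = (C−B)/|BC| = (0.9813,-0.1923); ey = (0.1923,0.9813)
P = B + 2.23·ex + -1.23·ey = (3.9200,-3.9000)

3.92 -3.90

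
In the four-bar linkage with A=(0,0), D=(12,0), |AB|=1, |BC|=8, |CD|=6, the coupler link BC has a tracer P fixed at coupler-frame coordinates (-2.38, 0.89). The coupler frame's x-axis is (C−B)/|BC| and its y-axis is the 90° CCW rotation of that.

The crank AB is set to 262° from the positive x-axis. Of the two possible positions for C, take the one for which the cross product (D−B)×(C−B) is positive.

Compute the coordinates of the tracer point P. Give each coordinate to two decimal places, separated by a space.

-2.65 -1.40

A=(0,0), D=(12.00,0)
B = A + 1.00·(cos262°, sin262°) = (-0.1392, -0.9903)
|BD| = 12.1795
circle(B,8.00) ∩ circle(D,6.00): a=7.2392, h=3.4049
  candidates: C₊=(6.7992,2.9920) cross=41.471; C₋=(7.3529,-3.7954) cross=-41.471
  mode + wants cross > 0 → take C=(6.7992,2.9920) (cross=41.471)
ex = (C−B)/|BC| = (0.8673,0.4978); ey = (-0.4978,0.8673)
P = B + -2.38·ex + 0.89·ey = (-2.6464,-1.4031)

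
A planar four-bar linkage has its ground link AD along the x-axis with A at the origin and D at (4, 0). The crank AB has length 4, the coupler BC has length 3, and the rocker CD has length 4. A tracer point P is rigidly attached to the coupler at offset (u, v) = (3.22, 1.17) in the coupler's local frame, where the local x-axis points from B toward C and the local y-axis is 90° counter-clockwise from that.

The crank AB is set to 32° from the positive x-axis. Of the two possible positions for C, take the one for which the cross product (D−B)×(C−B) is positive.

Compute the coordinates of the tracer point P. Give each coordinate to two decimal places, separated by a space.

A=(0,0), D=(4.00,0)
B = A + 4.00·(cos32°, sin32°) = (3.3922, 2.1197)
|BD| = 2.2051
circle(B,3.00) ∩ circle(D,4.00): a=-0.4847, h=2.9606
  candidates: C₊=(6.1045,3.4016) cross=6.528; C₋=(0.4127,1.7695) cross=-6.528
  mode + wants cross > 0 → take C=(6.1045,3.4016) (cross=6.528)
ex = (C−B)/|BC| = (0.9041,0.4273); ey = (-0.4273,0.9041)
P = B + 3.22·ex + 1.17·ey = (5.8034,4.5534)

5.80 4.55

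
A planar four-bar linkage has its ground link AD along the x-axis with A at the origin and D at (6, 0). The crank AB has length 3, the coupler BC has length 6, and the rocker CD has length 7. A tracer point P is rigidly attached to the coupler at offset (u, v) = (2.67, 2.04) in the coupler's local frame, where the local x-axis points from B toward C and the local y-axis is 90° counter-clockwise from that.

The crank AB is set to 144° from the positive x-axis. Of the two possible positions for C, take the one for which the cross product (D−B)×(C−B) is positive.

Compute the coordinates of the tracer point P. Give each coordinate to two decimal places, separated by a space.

A=(0,0), D=(6.00,0)
B = A + 3.00·(cos144°, sin144°) = (-2.4271, 1.7634)
|BD| = 8.6096
circle(B,6.00) ∩ circle(D,7.00): a=3.5498, h=4.8372
  candidates: C₊=(2.0382,5.7710) cross=41.647; C₋=(0.0568,-3.6984) cross=-41.647
  mode + wants cross > 0 → take C=(2.0382,5.7710) (cross=41.647)
ex = (C−B)/|BC| = (0.7442,0.6679); ey = (-0.6679,0.7442)
P = B + 2.67·ex + 2.04·ey = (-1.8026,5.0650)

-1.80 5.06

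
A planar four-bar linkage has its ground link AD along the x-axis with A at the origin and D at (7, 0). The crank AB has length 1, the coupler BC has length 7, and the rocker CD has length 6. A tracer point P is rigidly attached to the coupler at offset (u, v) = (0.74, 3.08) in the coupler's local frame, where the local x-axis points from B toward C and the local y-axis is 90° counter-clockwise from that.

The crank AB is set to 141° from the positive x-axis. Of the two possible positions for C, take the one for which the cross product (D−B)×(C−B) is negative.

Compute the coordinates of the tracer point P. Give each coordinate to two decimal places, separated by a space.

A=(0,0), D=(7.00,0)
B = A + 1.00·(cos141°, sin141°) = (-0.7771, 0.6293)
|BD| = 7.8026
circle(B,7.00) ∩ circle(D,6.00): a=4.7343, h=5.1562
  candidates: C₊=(4.3576,5.3868) cross=40.231; C₋=(3.5259,-4.8919) cross=-40.231
  mode - wants cross < 0 → take C=(3.5259,-4.8919) (cross=-40.231)
ex = (C−B)/|BC| = (0.6147,-0.7887); ey = (0.7887,0.6147)
P = B + 0.74·ex + 3.08·ey = (2.1071,1.9390)

2.11 1.94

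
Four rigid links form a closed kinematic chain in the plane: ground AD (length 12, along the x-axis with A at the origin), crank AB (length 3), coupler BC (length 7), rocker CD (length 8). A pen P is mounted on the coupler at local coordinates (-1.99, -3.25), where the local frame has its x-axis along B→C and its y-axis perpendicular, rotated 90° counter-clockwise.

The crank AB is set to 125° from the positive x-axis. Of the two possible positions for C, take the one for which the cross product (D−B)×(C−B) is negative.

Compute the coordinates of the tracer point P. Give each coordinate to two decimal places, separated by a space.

A=(0,0), D=(12.00,0)
B = A + 3.00·(cos125°, sin125°) = (-1.7207, 2.4575)
|BD| = 13.9391
circle(B,7.00) ∩ circle(D,8.00): a=6.4315, h=2.7634
  candidates: C₊=(5.0972,4.0437) cross=38.519; C₋=(4.1228,-1.3965) cross=-38.519
  mode - wants cross < 0 → take C=(4.1228,-1.3965) (cross=-38.519)
ex = (C−B)/|BC| = (0.8348,-0.5506); ey = (0.5506,0.8348)
P = B + -1.99·ex + -3.25·ey = (-5.1713,0.8400)

-5.17 0.84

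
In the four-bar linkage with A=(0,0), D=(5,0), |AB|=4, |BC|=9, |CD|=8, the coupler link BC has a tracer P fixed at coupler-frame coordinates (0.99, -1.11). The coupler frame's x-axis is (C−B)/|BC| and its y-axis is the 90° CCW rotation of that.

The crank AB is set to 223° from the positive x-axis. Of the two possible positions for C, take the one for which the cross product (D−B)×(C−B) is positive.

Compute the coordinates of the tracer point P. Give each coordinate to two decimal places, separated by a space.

A=(0,0), D=(5.00,0)
B = A + 4.00·(cos223°, sin223°) = (-2.9254, -2.7280)
|BD| = 8.3818
circle(B,9.00) ∩ circle(D,8.00): a=5.2050, h=7.3422
  candidates: C₊=(-0.3935,5.9085) cross=61.541; C₋=(4.3858,-7.9764) cross=-61.541
  mode + wants cross > 0 → take C=(-0.3935,5.9085) (cross=61.541)
ex = (C−B)/|BC| = (0.2813,0.9596); ey = (-0.9596,0.2813)
P = B + 0.99·ex + -1.11·ey = (-1.5817,-2.0903)

-1.58 -2.09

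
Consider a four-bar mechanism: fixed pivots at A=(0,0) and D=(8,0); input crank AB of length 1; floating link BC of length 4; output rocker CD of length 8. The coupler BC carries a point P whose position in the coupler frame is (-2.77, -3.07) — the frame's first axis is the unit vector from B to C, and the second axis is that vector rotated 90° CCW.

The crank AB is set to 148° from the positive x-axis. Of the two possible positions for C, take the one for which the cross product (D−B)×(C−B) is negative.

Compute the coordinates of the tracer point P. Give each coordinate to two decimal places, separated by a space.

A=(0,0), D=(8.00,0)
B = A + 1.00·(cos148°, sin148°) = (-0.8480, 0.5299)
|BD| = 8.8639
circle(B,4.00) ∩ circle(D,8.00): a=1.7243, h=3.6092
  candidates: C₊=(1.0890,4.0296) cross=31.992; C₋=(0.6574,-3.1760) cross=-31.992
  mode - wants cross < 0 → take C=(0.6574,-3.1760) (cross=-31.992)
ex = (C−B)/|BC| = (0.3764,-0.9265); ey = (0.9265,0.3764)
P = B + -2.77·ex + -3.07·ey = (-4.7349,1.9408)

-4.73 1.94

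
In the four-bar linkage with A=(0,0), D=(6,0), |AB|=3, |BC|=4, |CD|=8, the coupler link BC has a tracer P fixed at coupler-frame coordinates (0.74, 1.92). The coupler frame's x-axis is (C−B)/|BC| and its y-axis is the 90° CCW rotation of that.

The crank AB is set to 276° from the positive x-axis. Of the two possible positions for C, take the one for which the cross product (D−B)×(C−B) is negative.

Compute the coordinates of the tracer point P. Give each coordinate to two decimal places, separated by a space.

A=(0,0), D=(6.00,0)
B = A + 3.00·(cos276°, sin276°) = (0.3136, -2.9836)
|BD| = 6.4216
circle(B,4.00) ∩ circle(D,8.00): a=-0.5266, h=3.9652
  candidates: C₊=(-1.9950,0.2830) cross=25.463; C₋=(1.6896,-6.7395) cross=-25.463
  mode - wants cross < 0 → take C=(1.6896,-6.7395) (cross=-25.463)
ex = (C−B)/|BC| = (0.3440,-0.9390); ey = (0.9390,0.3440)
P = B + 0.74·ex + 1.92·ey = (2.3710,-3.0179)

2.37 -3.02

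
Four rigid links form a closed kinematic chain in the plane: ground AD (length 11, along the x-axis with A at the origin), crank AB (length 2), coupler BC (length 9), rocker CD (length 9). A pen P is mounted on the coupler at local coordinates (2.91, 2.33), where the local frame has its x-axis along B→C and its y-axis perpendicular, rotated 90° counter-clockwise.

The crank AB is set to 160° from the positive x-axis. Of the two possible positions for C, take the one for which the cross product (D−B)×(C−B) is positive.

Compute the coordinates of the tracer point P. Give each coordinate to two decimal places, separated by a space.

A=(0,0), D=(11.00,0)
B = A + 2.00·(cos160°, sin160°) = (-1.8794, 0.6840)
|BD| = 12.8975
circle(B,9.00) ∩ circle(D,9.00): a=6.4488, h=6.2780
  candidates: C₊=(4.8933,6.6112) cross=80.971; C₋=(4.2273,-5.9272) cross=-80.971
  mode + wants cross > 0 → take C=(4.8933,6.6112) (cross=80.971)
ex = (C−B)/|BC| = (0.7525,0.6586); ey = (-0.6586,0.7525)
P = B + 2.91·ex + 2.33·ey = (-1.2240,4.3539)

-1.22 4.35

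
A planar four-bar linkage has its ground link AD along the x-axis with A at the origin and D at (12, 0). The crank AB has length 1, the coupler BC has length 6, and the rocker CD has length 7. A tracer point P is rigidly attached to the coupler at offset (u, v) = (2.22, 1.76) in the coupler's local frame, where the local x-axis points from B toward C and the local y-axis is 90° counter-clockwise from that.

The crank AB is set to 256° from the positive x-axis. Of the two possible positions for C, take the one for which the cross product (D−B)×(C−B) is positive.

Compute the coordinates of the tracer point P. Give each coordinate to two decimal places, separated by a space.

1.01 1.57

A=(0,0), D=(12.00,0)
B = A + 1.00·(cos256°, sin256°) = (-0.2419, -0.9703)
|BD| = 12.2803
circle(B,6.00) ∩ circle(D,7.00): a=5.6109, h=2.1256
  candidates: C₊=(5.1834,1.5920) cross=26.103; C₋=(5.5193,-2.6460) cross=-26.103
  mode + wants cross > 0 → take C=(5.1834,1.5920) (cross=26.103)
ex = (C−B)/|BC| = (0.9042,0.4271); ey = (-0.4271,0.9042)
P = B + 2.22·ex + 1.76·ey = (1.0139,1.5692)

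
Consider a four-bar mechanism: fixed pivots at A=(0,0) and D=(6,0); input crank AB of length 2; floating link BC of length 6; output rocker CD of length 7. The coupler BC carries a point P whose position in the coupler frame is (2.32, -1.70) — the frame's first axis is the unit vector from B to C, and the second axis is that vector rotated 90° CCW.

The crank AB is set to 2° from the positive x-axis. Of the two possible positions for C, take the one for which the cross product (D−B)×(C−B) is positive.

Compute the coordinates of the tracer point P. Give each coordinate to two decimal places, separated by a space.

3.88 2.25

A=(0,0), D=(6.00,0)
B = A + 2.00·(cos2°, sin2°) = (1.9988, 0.0698)
|BD| = 4.0018
circle(B,6.00) ∩ circle(D,7.00): a=0.3767, h=5.9882
  candidates: C₊=(2.4798,6.0505) cross=23.964; C₋=(2.2709,-5.9240) cross=-23.964
  mode + wants cross > 0 → take C=(2.4798,6.0505) (cross=23.964)
ex = (C−B)/|BC| = (0.0802,0.9968); ey = (-0.9968,0.0802)
P = B + 2.32·ex + -1.70·ey = (3.8793,2.2460)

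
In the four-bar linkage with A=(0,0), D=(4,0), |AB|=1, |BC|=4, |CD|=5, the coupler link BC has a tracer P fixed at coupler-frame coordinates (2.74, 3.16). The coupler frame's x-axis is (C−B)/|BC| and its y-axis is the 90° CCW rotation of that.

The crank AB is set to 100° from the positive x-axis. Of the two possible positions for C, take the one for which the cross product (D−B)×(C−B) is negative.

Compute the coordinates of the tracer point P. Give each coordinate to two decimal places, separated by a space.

A=(0,0), D=(4.00,0)
B = A + 1.00·(cos100°, sin100°) = (-0.1736, 0.9848)
|BD| = 4.2883
circle(B,4.00) ∩ circle(D,5.00): a=1.0948, h=3.8473
  candidates: C₊=(1.7754,4.4778) cross=16.498; C₋=(0.0083,-3.0111) cross=-16.498
  mode - wants cross < 0 → take C=(0.0083,-3.0111) (cross=-16.498)
ex = (C−B)/|BC| = (0.0455,-0.9990); ey = (0.9990,0.0455)
P = B + 2.74·ex + 3.16·ey = (3.1077,-1.6086)

3.11 -1.61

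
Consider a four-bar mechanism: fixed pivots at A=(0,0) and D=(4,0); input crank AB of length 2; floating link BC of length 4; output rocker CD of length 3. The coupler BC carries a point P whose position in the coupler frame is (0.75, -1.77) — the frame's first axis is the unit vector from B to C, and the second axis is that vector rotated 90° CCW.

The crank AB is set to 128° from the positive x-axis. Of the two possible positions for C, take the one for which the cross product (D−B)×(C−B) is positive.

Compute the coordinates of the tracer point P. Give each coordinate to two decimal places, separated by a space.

A=(0,0), D=(4.00,0)
B = A + 2.00·(cos128°, sin128°) = (-1.2313, 1.5760)
|BD| = 5.4636
circle(B,4.00) ∩ circle(D,3.00): a=3.3724, h=2.1510
  candidates: C₊=(2.6182,2.6628) cross=11.752; C₋=(1.3772,-1.4564) cross=-11.752
  mode + wants cross > 0 → take C=(2.6182,2.6628) (cross=11.752)
ex = (C−B)/|BC| = (0.9624,0.2717); ey = (-0.2717,0.9624)
P = B + 0.75·ex + -1.77·ey = (-0.0286,0.0764)

-0.03 0.08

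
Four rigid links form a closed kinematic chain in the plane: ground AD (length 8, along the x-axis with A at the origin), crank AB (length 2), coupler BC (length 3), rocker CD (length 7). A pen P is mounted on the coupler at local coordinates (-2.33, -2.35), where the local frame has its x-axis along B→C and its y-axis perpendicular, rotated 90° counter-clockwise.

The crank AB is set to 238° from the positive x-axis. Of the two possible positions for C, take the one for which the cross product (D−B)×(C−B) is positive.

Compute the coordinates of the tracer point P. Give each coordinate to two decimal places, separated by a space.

A=(0,0), D=(8.00,0)
B = A + 2.00·(cos238°, sin238°) = (-1.0598, -1.6961)
|BD| = 9.2172
circle(B,3.00) ∩ circle(D,7.00): a=2.4388, h=1.7471
  candidates: C₊=(1.0158,0.4699) cross=16.104; C₋=(1.6588,-2.9646) cross=-16.104
  mode + wants cross > 0 → take C=(1.0158,0.4699) (cross=16.104)
ex = (C−B)/|BC| = (0.6919,0.7220); ey = (-0.7220,0.6919)
P = B + -2.33·ex + -2.35·ey = (-0.9752,-5.0043)

-0.98 -5.00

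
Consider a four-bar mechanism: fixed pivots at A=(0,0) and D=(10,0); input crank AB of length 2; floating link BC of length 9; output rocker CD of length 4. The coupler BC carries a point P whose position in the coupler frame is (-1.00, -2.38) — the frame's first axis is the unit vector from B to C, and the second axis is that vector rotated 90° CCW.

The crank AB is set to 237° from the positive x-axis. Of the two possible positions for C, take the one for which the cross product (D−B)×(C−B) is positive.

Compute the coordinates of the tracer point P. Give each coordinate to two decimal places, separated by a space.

-0.87 -4.25

A=(0,0), D=(10.00,0)
B = A + 2.00·(cos237°, sin237°) = (-1.0893, -1.6773)
|BD| = 11.2154
circle(B,9.00) ∩ circle(D,4.00): a=8.5055, h=2.9422
  candidates: C₊=(6.8805,2.5038) cross=32.998; C₋=(7.7606,-3.3144) cross=-32.998
  mode + wants cross > 0 → take C=(6.8805,2.5038) (cross=32.998)
ex = (C−B)/|BC| = (0.8855,0.4646); ey = (-0.4646,0.8855)
P = B + -1.00·ex + -2.38·ey = (-0.8691,-4.2495)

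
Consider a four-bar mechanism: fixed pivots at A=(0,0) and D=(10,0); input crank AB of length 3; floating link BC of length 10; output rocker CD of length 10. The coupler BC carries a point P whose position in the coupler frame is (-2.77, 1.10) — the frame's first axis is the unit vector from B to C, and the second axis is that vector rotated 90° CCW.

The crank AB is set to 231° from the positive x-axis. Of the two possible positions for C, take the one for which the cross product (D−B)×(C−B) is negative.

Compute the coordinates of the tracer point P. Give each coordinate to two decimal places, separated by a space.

A=(0,0), D=(10.00,0)
B = A + 3.00·(cos231°, sin231°) = (-1.8880, -2.3314)
|BD| = 12.1144
circle(B,10.00) ∩ circle(D,10.00): a=6.0572, h=7.9568
  candidates: C₊=(2.5247,6.6423) cross=96.392; C₋=(5.5873,-8.9737) cross=-96.392
  mode - wants cross < 0 → take C=(5.5873,-8.9737) (cross=-96.392)
ex = (C−B)/|BC| = (0.7475,-0.6642); ey = (0.6642,0.7475)
P = B + -2.77·ex + 1.10·ey = (-3.2280,0.3308)

-3.23 0.33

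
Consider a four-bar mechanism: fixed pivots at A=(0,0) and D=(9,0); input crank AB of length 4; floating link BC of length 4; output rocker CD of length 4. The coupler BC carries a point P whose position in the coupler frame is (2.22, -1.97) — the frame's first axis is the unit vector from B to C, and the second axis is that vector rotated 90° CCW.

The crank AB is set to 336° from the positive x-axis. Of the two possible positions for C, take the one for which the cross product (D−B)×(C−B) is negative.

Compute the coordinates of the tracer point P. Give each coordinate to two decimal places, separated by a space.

A=(0,0), D=(9.00,0)
B = A + 4.00·(cos336°, sin336°) = (3.6542, -1.6269)
|BD| = 5.5879
circle(B,4.00) ∩ circle(D,4.00): a=2.7940, h=2.8625
  candidates: C₊=(5.4937,1.9250) cross=15.995; C₋=(7.1605,-3.5519) cross=-15.995
  mode - wants cross < 0 → take C=(7.1605,-3.5519) (cross=-15.995)
ex = (C−B)/|BC| = (0.8766,-0.4812); ey = (0.4812,0.8766)
P = B + 2.22·ex + -1.97·ey = (4.6521,-4.4222)

4.65 -4.42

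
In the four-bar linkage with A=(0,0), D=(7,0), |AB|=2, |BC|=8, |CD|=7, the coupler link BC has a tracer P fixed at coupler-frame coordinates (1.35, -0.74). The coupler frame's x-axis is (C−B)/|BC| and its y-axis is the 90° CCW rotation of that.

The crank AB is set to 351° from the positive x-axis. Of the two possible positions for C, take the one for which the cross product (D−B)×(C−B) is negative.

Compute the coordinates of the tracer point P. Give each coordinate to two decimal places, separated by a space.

2.11 -1.85

A=(0,0), D=(7.00,0)
B = A + 2.00·(cos351°, sin351°) = (1.9754, -0.3129)
|BD| = 5.0344
circle(B,8.00) ∩ circle(D,7.00): a=4.0069, h=6.9242
  candidates: C₊=(5.5443,6.8470) cross=34.859; C₋=(6.4049,-6.9747) cross=-34.859
  mode - wants cross < 0 → take C=(6.4049,-6.9747) (cross=-34.859)
ex = (C−B)/|BC| = (0.5537,-0.8327); ey = (0.8327,0.5537)
P = B + 1.35·ex + -0.74·ey = (2.1066,-1.8468)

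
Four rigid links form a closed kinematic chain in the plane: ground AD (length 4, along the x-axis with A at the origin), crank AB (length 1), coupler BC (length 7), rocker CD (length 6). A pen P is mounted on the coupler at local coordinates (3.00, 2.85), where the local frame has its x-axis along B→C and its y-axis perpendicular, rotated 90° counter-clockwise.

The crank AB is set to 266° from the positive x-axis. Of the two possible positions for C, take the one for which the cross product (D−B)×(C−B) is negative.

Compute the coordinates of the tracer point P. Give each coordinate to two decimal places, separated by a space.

4.07 -1.09

A=(0,0), D=(4.00,0)
B = A + 1.00·(cos266°, sin266°) = (-0.0698, -0.9976)
|BD| = 4.1902
circle(B,7.00) ∩ circle(D,6.00): a=3.6463, h=5.9753
  candidates: C₊=(2.0492,5.6740) cross=25.038; C₋=(4.8943,-5.9330) cross=-25.038
  mode - wants cross < 0 → take C=(4.8943,-5.9330) (cross=-25.038)
ex = (C−B)/|BC| = (0.7091,-0.7051); ey = (0.7051,0.7091)
P = B + 3.00·ex + 2.85·ey = (4.0671,-1.0917)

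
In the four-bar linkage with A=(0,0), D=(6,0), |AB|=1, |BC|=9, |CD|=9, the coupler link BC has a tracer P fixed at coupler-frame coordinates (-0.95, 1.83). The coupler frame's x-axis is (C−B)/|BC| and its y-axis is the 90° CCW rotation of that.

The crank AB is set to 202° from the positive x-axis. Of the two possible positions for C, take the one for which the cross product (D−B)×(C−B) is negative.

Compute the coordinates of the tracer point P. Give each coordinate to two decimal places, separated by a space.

A=(0,0), D=(6.00,0)
B = A + 1.00·(cos202°, sin202°) = (-0.9272, -0.3746)
|BD| = 6.9373
circle(B,9.00) ∩ circle(D,9.00): a=3.4687, h=8.3047
  candidates: C₊=(2.0880,8.1053) cross=57.612; C₋=(2.9849,-8.4799) cross=-57.612
  mode - wants cross < 0 → take C=(2.9849,-8.4799) (cross=-57.612)
ex = (C−B)/|BC| = (0.4347,-0.9006); ey = (0.9006,0.4347)
P = B + -0.95·ex + 1.83·ey = (0.3080,1.2764)

0.31 1.28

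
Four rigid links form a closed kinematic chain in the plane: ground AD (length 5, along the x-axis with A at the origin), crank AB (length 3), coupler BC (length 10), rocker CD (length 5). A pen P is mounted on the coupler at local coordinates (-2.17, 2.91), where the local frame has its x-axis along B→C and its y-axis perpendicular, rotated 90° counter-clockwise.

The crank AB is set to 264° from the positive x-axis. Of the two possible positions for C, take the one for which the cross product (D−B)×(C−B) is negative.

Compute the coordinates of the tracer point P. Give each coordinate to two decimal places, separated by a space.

A=(0,0), D=(5.00,0)
B = A + 3.00·(cos264°, sin264°) = (-0.3136, -2.9836)
|BD| = 6.0939
circle(B,10.00) ∩ circle(D,5.00): a=9.2006, h=3.9177
  candidates: C₊=(5.7908,4.9371) cross=23.874; C₋=(9.6270,-1.8950) cross=-23.874
  mode - wants cross < 0 → take C=(9.6270,-1.8950) (cross=-23.874)
ex = (C−B)/|BC| = (0.9941,0.1089); ey = (-0.1089,0.9941)
P = B + -2.17·ex + 2.91·ey = (-2.7875,-0.3271)

-2.79 -0.33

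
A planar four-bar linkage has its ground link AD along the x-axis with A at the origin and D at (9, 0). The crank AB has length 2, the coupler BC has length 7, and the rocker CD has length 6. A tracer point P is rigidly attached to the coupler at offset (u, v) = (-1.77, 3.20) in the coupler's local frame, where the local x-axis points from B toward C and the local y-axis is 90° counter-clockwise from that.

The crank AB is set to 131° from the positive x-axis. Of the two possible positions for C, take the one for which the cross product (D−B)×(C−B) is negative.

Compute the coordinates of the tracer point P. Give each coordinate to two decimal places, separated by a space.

A=(0,0), D=(9.00,0)
B = A + 2.00·(cos131°, sin131°) = (-1.3121, 1.5094)
|BD| = 10.4220
circle(B,7.00) ∩ circle(D,6.00): a=5.8347, h=3.8674
  candidates: C₊=(5.0212,4.4910) cross=40.306; C₋=(3.9009,-3.1622) cross=-40.306
  mode - wants cross < 0 → take C=(3.9009,-3.1622) (cross=-40.306)
ex = (C−B)/|BC| = (0.7447,-0.6674); ey = (0.6674,0.7447)
P = B + -1.77·ex + 3.20·ey = (-0.4947,5.0738)

-0.49 5.07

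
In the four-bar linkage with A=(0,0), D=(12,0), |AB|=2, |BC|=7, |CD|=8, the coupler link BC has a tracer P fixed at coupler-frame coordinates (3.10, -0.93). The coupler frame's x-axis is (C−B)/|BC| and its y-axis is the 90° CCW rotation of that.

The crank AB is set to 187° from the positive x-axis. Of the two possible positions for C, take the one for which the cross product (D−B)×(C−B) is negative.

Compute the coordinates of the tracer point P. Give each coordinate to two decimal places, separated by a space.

A=(0,0), D=(12.00,0)
B = A + 2.00·(cos187°, sin187°) = (-1.9851, -0.2437)
|BD| = 13.9872
circle(B,7.00) ∩ circle(D,8.00): a=6.4574, h=2.7022
  candidates: C₊=(4.4242,2.5706) cross=37.796; C₋=(4.5184,-2.8330) cross=-37.796
  mode - wants cross < 0 → take C=(4.5184,-2.8330) (cross=-37.796)
ex = (C−B)/|BC| = (0.9291,-0.3699); ey = (0.3699,0.9291)
P = B + 3.10·ex + -0.93·ey = (0.5510,-2.2545)

0.55 -2.25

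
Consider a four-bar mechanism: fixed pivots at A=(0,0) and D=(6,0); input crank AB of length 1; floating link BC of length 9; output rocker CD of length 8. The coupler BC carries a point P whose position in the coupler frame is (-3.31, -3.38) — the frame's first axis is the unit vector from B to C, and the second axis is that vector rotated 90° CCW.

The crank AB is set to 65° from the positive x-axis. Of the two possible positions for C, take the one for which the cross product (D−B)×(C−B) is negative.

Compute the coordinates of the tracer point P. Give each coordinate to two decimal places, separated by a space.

-3.87 2.90

A=(0,0), D=(6.00,0)
B = A + 1.00·(cos65°, sin65°) = (0.4226, 0.9063)
|BD| = 5.6505
circle(B,9.00) ∩ circle(D,8.00): a=4.3296, h=7.8902
  candidates: C₊=(5.9616,7.9999) cross=44.584; C₋=(3.4306,-7.5762) cross=-44.584
  mode - wants cross < 0 → take C=(3.4306,-7.5762) (cross=-44.584)
ex = (C−B)/|BC| = (0.3342,-0.9425); ey = (0.9425,0.3342)
P = B + -3.31·ex + -3.38·ey = (-3.8693,2.8963)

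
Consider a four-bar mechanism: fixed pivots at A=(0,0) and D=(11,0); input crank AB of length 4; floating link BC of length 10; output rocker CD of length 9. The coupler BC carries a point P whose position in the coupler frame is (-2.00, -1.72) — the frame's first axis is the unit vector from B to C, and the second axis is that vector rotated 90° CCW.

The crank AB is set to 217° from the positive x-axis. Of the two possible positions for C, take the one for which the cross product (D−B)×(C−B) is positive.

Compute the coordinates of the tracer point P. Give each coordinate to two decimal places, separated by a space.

-3.26 -5.04

A=(0,0), D=(11.00,0)
B = A + 4.00·(cos217°, sin217°) = (-3.1945, -2.4073)
|BD| = 14.3972
circle(B,10.00) ∩ circle(D,9.00): a=7.8585, h=6.1842
  candidates: C₊=(3.5193,5.0039) cross=89.036; C₋=(5.5873,-7.1905) cross=-89.036
  mode + wants cross > 0 → take C=(3.5193,5.0039) (cross=89.036)
ex = (C−B)/|BC| = (0.6714,0.7411); ey = (-0.7411,0.6714)
P = B + -2.00·ex + -1.72·ey = (-3.2626,-5.0443)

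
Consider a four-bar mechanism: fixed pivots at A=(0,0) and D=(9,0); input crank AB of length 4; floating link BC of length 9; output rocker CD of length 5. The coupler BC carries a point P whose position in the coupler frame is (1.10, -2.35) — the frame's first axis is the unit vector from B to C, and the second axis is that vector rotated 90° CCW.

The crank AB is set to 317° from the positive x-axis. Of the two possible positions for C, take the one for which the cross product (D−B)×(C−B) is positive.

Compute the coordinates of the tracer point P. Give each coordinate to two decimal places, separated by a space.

A=(0,0), D=(9.00,0)
B = A + 4.00·(cos317°, sin317°) = (2.9254, -2.7280)
|BD| = 6.6590
circle(B,9.00) ∩ circle(D,5.00): a=7.5343, h=4.9228
  candidates: C₊=(7.7818,4.8493) cross=32.781; C₋=(11.8152,-4.1321) cross=-32.781
  mode + wants cross > 0 → take C=(7.7818,4.8493) (cross=32.781)
ex = (C−B)/|BC| = (0.5396,0.8419); ey = (-0.8419,0.5396)
P = B + 1.10·ex + -2.35·ey = (5.4975,-3.0699)

5.50 -3.07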